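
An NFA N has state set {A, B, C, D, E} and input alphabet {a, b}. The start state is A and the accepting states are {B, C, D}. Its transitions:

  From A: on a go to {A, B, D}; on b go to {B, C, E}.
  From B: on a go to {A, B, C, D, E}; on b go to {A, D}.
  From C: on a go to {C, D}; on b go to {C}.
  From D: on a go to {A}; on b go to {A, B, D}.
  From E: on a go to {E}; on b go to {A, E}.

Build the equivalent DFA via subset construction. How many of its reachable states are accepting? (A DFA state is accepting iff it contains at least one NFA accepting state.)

Start state of the DFA: {A}.
{A} --a--> {A, B, D}  [new]
{A} --b--> {B, C, E}  [new]
{A, B, D} --a--> {A, B, C, D, E}  [new]
{A, B, D} --b--> {A, B, C, D, E}  [seen]
{B, C, E} --a--> {A, B, C, D, E}  [seen]
{B, C, E} --b--> {A, C, D, E}  [new]
{A, B, C, D, E} --a--> {A, B, C, D, E}  [seen]
{A, B, C, D, E} --b--> {A, B, C, D, E}  [seen]
{A, C, D, E} --a--> {A, B, C, D, E}  [seen]
{A, C, D, E} --b--> {A, B, C, D, E}  [seen]
Reachable DFA states: {A}, {A, B, D}, {B, C, E}, {A, B, C, D, E}, {A, C, D, E}.
Accepting DFA states (contain an NFA accepting state): {A, B, D}, {B, C, E}, {A, B, C, D, E}, {A, C, D, E}.

4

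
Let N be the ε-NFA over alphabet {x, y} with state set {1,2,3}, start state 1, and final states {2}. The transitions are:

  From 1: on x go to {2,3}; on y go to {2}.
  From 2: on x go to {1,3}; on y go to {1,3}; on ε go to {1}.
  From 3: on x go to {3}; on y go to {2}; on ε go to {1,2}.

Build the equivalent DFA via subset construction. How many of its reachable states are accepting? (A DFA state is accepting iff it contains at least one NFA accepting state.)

2

Start state of the DFA: {1} (ε-closure of the NFA start).
{1} --x--> {1,2,3}  [new]
{1} --y--> {1,2}  [new]
{1,2,3} --x--> {1,2,3}  [seen]
{1,2,3} --y--> {1,2,3}  [seen]
{1,2} --x--> {1,2,3}  [seen]
{1,2} --y--> {1,2,3}  [seen]
Reachable DFA states: {1}, {1,2,3}, {1,2}.
Accepting DFA states (contain an NFA accepting state): {1,2,3}, {1,2}.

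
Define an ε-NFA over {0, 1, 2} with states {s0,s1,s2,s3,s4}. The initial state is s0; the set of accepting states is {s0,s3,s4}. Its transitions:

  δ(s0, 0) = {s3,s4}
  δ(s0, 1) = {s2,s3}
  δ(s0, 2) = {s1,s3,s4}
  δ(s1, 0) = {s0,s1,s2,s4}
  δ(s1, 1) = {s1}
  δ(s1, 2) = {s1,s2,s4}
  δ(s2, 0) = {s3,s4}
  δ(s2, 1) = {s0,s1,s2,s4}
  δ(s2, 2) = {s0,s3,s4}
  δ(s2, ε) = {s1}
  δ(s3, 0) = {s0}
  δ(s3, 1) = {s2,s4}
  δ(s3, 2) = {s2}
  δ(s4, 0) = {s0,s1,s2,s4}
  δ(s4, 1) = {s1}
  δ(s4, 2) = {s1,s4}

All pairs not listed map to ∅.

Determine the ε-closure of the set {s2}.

Begin with {s2}.
s2 →ε {s1}; add s1.
ε-closure = {s1,s2}.

{s1,s2}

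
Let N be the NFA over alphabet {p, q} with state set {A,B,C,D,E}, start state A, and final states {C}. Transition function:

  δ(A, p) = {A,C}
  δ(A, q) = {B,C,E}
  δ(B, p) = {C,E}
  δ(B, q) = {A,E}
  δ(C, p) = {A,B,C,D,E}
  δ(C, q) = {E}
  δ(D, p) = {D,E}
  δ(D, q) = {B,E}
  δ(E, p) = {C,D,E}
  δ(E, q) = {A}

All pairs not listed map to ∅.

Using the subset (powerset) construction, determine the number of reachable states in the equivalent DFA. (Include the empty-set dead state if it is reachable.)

7

Start state of the DFA: {A}.
{A} --p--> {A,C}  [new]
{A} --q--> {B,C,E}  [new]
{A,C} --p--> {A,B,C,D,E}  [new]
{A,C} --q--> {B,C,E}  [seen]
{B,C,E} --p--> {A,B,C,D,E}  [seen]
{B,C,E} --q--> {A,E}  [new]
{A,B,C,D,E} --p--> {A,B,C,D,E}  [seen]
{A,B,C,D,E} --q--> {A,B,C,E}  [new]
{A,E} --p--> {A,C,D,E}  [new]
{A,E} --q--> {A,B,C,E}  [seen]
{A,B,C,E} --p--> {A,B,C,D,E}  [seen]
{A,B,C,E} --q--> {A,B,C,E}  [seen]
{A,C,D,E} --p--> {A,B,C,D,E}  [seen]
{A,C,D,E} --q--> {A,B,C,E}  [seen]
Reachable DFA states: {A}, {A,C}, {B,C,E}, {A,B,C,D,E}, {A,E}, {A,B,C,E}, {A,C,D,E}.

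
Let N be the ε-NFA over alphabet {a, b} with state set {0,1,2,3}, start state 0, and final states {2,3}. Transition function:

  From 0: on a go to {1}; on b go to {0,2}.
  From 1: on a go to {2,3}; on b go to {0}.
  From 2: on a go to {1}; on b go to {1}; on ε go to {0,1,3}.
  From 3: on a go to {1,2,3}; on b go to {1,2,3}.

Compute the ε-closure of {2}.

{0,1,2,3}

Begin with {2}.
2 →ε {0,1,3}; add 0, 1, 3.
ε-closure = {0,1,2,3}.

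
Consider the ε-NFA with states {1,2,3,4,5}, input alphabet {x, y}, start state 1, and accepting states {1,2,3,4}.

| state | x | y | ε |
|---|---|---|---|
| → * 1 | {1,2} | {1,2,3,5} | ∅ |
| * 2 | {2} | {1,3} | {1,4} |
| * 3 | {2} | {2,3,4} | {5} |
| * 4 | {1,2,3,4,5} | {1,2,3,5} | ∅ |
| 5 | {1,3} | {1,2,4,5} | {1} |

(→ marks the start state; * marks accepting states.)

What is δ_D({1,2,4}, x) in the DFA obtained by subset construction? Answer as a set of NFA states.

{1,2,3,4,5}

δ(1,x) = {1,2}; δ(2,x) = {2}; δ(4,x) = {1,2,3,4,5}.
Union: {1,2,3,4,5}.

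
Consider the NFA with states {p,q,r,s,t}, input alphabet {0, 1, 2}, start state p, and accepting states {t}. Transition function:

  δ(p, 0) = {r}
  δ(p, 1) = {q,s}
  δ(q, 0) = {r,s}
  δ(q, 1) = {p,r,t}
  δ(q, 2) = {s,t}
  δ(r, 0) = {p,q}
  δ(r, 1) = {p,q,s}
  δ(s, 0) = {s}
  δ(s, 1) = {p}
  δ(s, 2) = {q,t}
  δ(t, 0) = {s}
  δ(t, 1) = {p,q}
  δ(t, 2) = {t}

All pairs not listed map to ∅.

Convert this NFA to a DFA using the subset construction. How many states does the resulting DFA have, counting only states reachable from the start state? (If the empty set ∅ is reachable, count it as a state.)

Start state of the DFA: {p}.
{p} --0--> {r}  [new]
{p} --1--> {q,s}  [new]
{p} --2--> ∅  [new]
{r} --0--> {p,q}  [new]
{r} --1--> {p,q,s}  [new]
{r} --2--> ∅  [seen]
{q,s} --0--> {r,s}  [new]
{q,s} --1--> {p,r,t}  [new]
{q,s} --2--> {q,s,t}  [new]
∅ --0--> ∅  [seen]
∅ --1--> ∅  [seen]
∅ --2--> ∅  [seen]
{p,q} --0--> {r,s}  [seen]
{p,q} --1--> {p,q,r,s,t}  [new]
{p,q} --2--> {s,t}  [new]
{p,q,s} --0--> {r,s}  [seen]
{p,q,s} --1--> {p,q,r,s,t}  [seen]
{p,q,s} --2--> {q,s,t}  [seen]
{r,s} --0--> {p,q,s}  [seen]
{r,s} --1--> {p,q,s}  [seen]
{r,s} --2--> {q,t}  [new]
{p,r,t} --0--> {p,q,r,s}  [new]
{p,r,t} --1--> {p,q,s}  [seen]
{p,r,t} --2--> {t}  [new]
{q,s,t} --0--> {r,s}  [seen]
{q,s,t} --1--> {p,q,r,t}  [new]
{q,s,t} --2--> {q,s,t}  [seen]
{p,q,r,s,t} --0--> {p,q,r,s}  [seen]
{p,q,r,s,t} --1--> {p,q,r,s,t}  [seen]
{p,q,r,s,t} --2--> {q,s,t}  [seen]
{s,t} --0--> {s}  [new]
{s,t} --1--> {p,q}  [seen]
{s,t} --2--> {q,t}  [seen]
{q,t} --0--> {r,s}  [seen]
{q,t} --1--> {p,q,r,t}  [seen]
{q,t} --2--> {s,t}  [seen]
{p,q,r,s} --0--> {p,q,r,s}  [seen]
{p,q,r,s} --1--> {p,q,r,s,t}  [seen]
{p,q,r,s} --2--> {q,s,t}  [seen]
{t} --0--> {s}  [seen]
{t} --1--> {p,q}  [seen]
{t} --2--> {t}  [seen]
{p,q,r,t} --0--> {p,q,r,s}  [seen]
{p,q,r,t} --1--> {p,q,r,s,t}  [seen]
{p,q,r,t} --2--> {s,t}  [seen]
{s} --0--> {s}  [seen]
{s} --1--> {p}  [seen]
{s} --2--> {q,t}  [seen]
Reachable DFA states: {p}, {r}, {q,s}, ∅, {p,q}, {p,q,s}, {r,s}, {p,r,t}, {q,s,t}, {p,q,r,s,t}, {s,t}, {q,t}, {p,q,r,s}, {t}, {p,q,r,t}, {s}.

16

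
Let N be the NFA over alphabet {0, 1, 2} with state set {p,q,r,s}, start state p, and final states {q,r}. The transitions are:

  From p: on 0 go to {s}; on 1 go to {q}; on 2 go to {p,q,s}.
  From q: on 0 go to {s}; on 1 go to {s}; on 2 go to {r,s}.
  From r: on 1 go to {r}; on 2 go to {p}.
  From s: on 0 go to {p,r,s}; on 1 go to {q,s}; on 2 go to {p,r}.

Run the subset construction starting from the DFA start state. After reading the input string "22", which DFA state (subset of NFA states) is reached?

Start: {p}.
δ(p,2) = {p,q,s}.
Union: {p,q,s}.
After 2: {p,q,s}.
δ(p,2) = {p,q,s}; δ(q,2) = {r,s}; δ(s,2) = {p,r}.
Union: {p,q,r,s}.
After 2: {p,q,r,s}.

{p,q,r,s}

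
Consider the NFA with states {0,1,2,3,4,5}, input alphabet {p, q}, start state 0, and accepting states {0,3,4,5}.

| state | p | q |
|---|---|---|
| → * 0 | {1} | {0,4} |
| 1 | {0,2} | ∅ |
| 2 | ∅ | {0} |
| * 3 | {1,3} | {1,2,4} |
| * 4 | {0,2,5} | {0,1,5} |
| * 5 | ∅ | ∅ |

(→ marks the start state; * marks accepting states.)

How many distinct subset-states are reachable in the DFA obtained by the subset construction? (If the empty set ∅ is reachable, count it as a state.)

8

Start state of the DFA: {0}.
{0} --p--> {1}  [new]
{0} --q--> {0,4}  [new]
{1} --p--> {0,2}  [new]
{1} --q--> ∅  [new]
{0,4} --p--> {0,1,2,5}  [new]
{0,4} --q--> {0,1,4,5}  [new]
{0,2} --p--> {1}  [seen]
{0,2} --q--> {0,4}  [seen]
∅ --p--> ∅  [seen]
∅ --q--> ∅  [seen]
{0,1,2,5} --p--> {0,1,2}  [new]
{0,1,2,5} --q--> {0,4}  [seen]
{0,1,4,5} --p--> {0,1,2,5}  [seen]
{0,1,4,5} --q--> {0,1,4,5}  [seen]
{0,1,2} --p--> {0,1,2}  [seen]
{0,1,2} --q--> {0,4}  [seen]
Reachable DFA states: {0}, {1}, {0,4}, {0,2}, ∅, {0,1,2,5}, {0,1,4,5}, {0,1,2}.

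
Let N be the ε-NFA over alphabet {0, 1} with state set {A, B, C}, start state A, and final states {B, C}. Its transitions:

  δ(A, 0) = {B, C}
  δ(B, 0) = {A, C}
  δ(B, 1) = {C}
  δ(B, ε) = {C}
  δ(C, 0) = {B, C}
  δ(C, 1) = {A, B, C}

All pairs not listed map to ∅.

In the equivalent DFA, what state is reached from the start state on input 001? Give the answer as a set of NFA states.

Start: {A}.
δ(A,0) = {B, C}.
Union: {B, C}.
After 0: {B, C}.
δ(B,0) = {A, C}; δ(C,0) = {B, C}.
Union: {A, B, C}.
After 0: {A, B, C}.
δ(A,1) = ∅; δ(B,1) = {C}; δ(C,1) = {A, B, C}.
Union: {A, B, C}.
After 1: {A, B, C}.

{A, B, C}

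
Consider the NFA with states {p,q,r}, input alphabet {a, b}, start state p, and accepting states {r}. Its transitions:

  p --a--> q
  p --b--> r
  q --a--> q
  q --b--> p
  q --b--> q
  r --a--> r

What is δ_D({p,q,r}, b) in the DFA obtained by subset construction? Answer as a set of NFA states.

{p,q,r}

δ(p,b) = {r}; δ(q,b) = {p,q}; δ(r,b) = ∅.
Union: {p,q,r}.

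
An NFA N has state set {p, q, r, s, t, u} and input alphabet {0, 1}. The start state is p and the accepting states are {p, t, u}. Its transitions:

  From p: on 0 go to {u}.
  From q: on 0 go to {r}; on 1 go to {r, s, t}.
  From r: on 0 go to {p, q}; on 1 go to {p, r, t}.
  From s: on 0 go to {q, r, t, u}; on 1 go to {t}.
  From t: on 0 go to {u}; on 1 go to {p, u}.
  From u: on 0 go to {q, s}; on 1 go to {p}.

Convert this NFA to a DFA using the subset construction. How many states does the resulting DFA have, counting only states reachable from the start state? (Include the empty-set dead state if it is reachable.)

14

Start state of the DFA: {p}.
{p} --0--> {u}  [new]
{p} --1--> ∅  [new]
{u} --0--> {q, s}  [new]
{u} --1--> {p}  [seen]
∅ --0--> ∅  [seen]
∅ --1--> ∅  [seen]
{q, s} --0--> {q, r, t, u}  [new]
{q, s} --1--> {r, s, t}  [new]
{q, r, t, u} --0--> {p, q, r, s, u}  [new]
{q, r, t, u} --1--> {p, r, s, t, u}  [new]
{r, s, t} --0--> {p, q, r, t, u}  [new]
{r, s, t} --1--> {p, r, t, u}  [new]
{p, q, r, s, u} --0--> {p, q, r, s, t, u}  [new]
{p, q, r, s, u} --1--> {p, r, s, t}  [new]
{p, r, s, t, u} --0--> {p, q, r, s, t, u}  [seen]
{p, r, s, t, u} --1--> {p, r, t, u}  [seen]
{p, q, r, t, u} --0--> {p, q, r, s, u}  [seen]
{p, q, r, t, u} --1--> {p, r, s, t, u}  [seen]
{p, r, t, u} --0--> {p, q, s, u}  [new]
{p, r, t, u} --1--> {p, r, t, u}  [seen]
{p, q, r, s, t, u} --0--> {p, q, r, s, t, u}  [seen]
{p, q, r, s, t, u} --1--> {p, r, s, t, u}  [seen]
{p, r, s, t} --0--> {p, q, r, t, u}  [seen]
{p, r, s, t} --1--> {p, r, t, u}  [seen]
{p, q, s, u} --0--> {q, r, s, t, u}  [new]
{p, q, s, u} --1--> {p, r, s, t}  [seen]
{q, r, s, t, u} --0--> {p, q, r, s, t, u}  [seen]
{q, r, s, t, u} --1--> {p, r, s, t, u}  [seen]
Reachable DFA states: {p}, {u}, ∅, {q, s}, {q, r, t, u}, {r, s, t}, {p, q, r, s, u}, {p, r, s, t, u}, {p, q, r, t, u}, {p, r, t, u}, {p, q, r, s, t, u}, {p, r, s, t}, {p, q, s, u}, {q, r, s, t, u}.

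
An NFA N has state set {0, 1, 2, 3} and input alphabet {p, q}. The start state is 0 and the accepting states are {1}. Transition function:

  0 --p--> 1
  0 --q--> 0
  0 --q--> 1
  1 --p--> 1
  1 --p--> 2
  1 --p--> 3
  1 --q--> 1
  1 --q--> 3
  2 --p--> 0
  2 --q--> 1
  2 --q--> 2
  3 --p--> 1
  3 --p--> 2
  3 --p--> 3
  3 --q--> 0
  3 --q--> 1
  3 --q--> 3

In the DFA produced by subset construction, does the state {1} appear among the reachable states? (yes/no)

yes

Start state of the DFA: {0}.
{0} --p--> {1}  [new]
{0} --q--> {0, 1}  [new]
{1} --p--> {1, 2, 3}  [new]
{1} --q--> {1, 3}  [new]
{0, 1} --p--> {1, 2, 3}  [seen]
{0, 1} --q--> {0, 1, 3}  [new]
{1, 2, 3} --p--> {0, 1, 2, 3}  [new]
{1, 2, 3} --q--> {0, 1, 2, 3}  [seen]
{1, 3} --p--> {1, 2, 3}  [seen]
{1, 3} --q--> {0, 1, 3}  [seen]
{0, 1, 3} --p--> {1, 2, 3}  [seen]
{0, 1, 3} --q--> {0, 1, 3}  [seen]
{0, 1, 2, 3} --p--> {0, 1, 2, 3}  [seen]
{0, 1, 2, 3} --q--> {0, 1, 2, 3}  [seen]
Reachable DFA states: {0}, {1}, {0, 1}, {1, 2, 3}, {1, 3}, {0, 1, 3}, {0, 1, 2, 3}.
{1} is among them.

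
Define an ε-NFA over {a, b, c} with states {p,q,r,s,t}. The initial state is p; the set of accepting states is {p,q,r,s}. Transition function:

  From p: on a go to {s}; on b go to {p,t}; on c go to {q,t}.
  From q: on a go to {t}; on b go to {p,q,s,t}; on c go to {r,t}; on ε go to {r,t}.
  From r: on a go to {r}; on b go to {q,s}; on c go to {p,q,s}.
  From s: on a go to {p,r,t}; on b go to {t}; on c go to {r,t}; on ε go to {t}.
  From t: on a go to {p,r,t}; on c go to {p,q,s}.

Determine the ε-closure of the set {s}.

Begin with {s}.
s →ε {t}; add t.
ε-closure = {s,t}.

{s,t}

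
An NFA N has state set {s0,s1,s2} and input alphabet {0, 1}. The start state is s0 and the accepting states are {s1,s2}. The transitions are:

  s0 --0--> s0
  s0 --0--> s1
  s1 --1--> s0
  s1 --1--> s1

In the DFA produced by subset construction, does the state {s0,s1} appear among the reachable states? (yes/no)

Start state of the DFA: {s0}.
{s0} --0--> {s0,s1}  [new]
{s0} --1--> ∅  [new]
{s0,s1} --0--> {s0,s1}  [seen]
{s0,s1} --1--> {s0,s1}  [seen]
∅ --0--> ∅  [seen]
∅ --1--> ∅  [seen]
Reachable DFA states: {s0}, {s0,s1}, ∅.
{s0,s1} is among them.

yes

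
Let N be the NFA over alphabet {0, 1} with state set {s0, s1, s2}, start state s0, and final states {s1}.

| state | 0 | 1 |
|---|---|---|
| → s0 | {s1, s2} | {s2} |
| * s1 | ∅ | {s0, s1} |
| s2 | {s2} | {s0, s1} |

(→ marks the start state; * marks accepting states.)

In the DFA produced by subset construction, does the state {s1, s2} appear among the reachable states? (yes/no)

Start state of the DFA: {s0}.
{s0} --0--> {s1, s2}  [new]
{s0} --1--> {s2}  [new]
{s1, s2} --0--> {s2}  [seen]
{s1, s2} --1--> {s0, s1}  [new]
{s2} --0--> {s2}  [seen]
{s2} --1--> {s0, s1}  [seen]
{s0, s1} --0--> {s1, s2}  [seen]
{s0, s1} --1--> {s0, s1, s2}  [new]
{s0, s1, s2} --0--> {s1, s2}  [seen]
{s0, s1, s2} --1--> {s0, s1, s2}  [seen]
Reachable DFA states: {s0}, {s1, s2}, {s2}, {s0, s1}, {s0, s1, s2}.
{s1, s2} is among them.

yes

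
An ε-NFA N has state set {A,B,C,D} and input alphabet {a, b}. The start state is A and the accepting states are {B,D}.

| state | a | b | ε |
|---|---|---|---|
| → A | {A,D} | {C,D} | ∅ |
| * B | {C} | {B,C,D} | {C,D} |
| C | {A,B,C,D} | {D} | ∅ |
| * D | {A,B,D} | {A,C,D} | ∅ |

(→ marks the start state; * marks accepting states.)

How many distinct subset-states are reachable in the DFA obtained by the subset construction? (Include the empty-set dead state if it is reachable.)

Start state of the DFA: {A} (ε-closure of the NFA start).
{A} --a--> {A,D}  [new]
{A} --b--> {C,D}  [new]
{A,D} --a--> {A,B,C,D}  [new]
{A,D} --b--> {A,C,D}  [new]
{C,D} --a--> {A,B,C,D}  [seen]
{C,D} --b--> {A,C,D}  [seen]
{A,B,C,D} --a--> {A,B,C,D}  [seen]
{A,B,C,D} --b--> {A,B,C,D}  [seen]
{A,C,D} --a--> {A,B,C,D}  [seen]
{A,C,D} --b--> {A,C,D}  [seen]
Reachable DFA states: {A}, {A,D}, {C,D}, {A,B,C,D}, {A,C,D}.

5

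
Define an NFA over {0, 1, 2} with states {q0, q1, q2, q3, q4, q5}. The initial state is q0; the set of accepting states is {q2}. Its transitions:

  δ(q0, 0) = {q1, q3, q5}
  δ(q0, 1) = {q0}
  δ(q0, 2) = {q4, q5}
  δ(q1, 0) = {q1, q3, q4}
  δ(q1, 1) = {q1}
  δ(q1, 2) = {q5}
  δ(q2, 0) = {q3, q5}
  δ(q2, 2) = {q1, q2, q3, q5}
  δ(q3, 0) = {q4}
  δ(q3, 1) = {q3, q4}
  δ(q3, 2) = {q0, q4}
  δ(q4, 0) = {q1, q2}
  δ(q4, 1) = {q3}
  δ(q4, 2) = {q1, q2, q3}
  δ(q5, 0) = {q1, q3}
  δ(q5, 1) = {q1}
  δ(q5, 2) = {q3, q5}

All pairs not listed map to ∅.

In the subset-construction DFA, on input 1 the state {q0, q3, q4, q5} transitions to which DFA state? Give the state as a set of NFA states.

{q0, q1, q3, q4}

δ(q0,1) = {q0}; δ(q3,1) = {q3, q4}; δ(q4,1) = {q3}; δ(q5,1) = {q1}.
Union: {q0, q1, q3, q4}.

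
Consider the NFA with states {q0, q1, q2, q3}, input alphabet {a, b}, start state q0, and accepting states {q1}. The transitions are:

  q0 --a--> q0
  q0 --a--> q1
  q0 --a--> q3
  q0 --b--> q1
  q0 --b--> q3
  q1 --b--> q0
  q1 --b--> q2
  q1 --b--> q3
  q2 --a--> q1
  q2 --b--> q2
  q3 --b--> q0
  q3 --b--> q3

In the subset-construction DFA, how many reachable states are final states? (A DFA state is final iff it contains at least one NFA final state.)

3

Start state of the DFA: {q0}.
{q0} --a--> {q0, q1, q3}  [new]
{q0} --b--> {q1, q3}  [new]
{q0, q1, q3} --a--> {q0, q1, q3}  [seen]
{q0, q1, q3} --b--> {q0, q1, q2, q3}  [new]
{q1, q3} --a--> ∅  [new]
{q1, q3} --b--> {q0, q2, q3}  [new]
{q0, q1, q2, q3} --a--> {q0, q1, q3}  [seen]
{q0, q1, q2, q3} --b--> {q0, q1, q2, q3}  [seen]
∅ --a--> ∅  [seen]
∅ --b--> ∅  [seen]
{q0, q2, q3} --a--> {q0, q1, q3}  [seen]
{q0, q2, q3} --b--> {q0, q1, q2, q3}  [seen]
Reachable DFA states: {q0}, {q0, q1, q3}, {q1, q3}, {q0, q1, q2, q3}, ∅, {q0, q2, q3}.
Accepting DFA states (contain an NFA accepting state): {q0, q1, q3}, {q1, q3}, {q0, q1, q2, q3}.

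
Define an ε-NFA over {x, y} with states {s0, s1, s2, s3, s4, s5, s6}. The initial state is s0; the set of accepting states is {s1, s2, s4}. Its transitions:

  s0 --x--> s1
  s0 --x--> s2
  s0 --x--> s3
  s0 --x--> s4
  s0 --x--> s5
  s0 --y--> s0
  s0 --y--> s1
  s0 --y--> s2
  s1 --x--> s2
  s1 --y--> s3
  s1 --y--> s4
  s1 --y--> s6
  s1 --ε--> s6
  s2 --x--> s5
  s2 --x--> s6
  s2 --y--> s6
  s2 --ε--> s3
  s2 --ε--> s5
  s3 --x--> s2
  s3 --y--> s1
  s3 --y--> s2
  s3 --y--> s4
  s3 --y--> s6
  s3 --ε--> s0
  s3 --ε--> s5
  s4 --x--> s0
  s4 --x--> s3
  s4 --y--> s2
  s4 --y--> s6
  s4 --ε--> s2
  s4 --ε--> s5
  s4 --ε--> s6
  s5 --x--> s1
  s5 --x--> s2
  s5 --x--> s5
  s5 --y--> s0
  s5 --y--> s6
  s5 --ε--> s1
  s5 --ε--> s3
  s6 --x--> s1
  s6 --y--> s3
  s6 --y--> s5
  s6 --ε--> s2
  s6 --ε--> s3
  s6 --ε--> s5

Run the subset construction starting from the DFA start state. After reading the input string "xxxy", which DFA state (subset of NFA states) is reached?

Start: {s0}.
δ(s0,x) = {s1, s2, s3, s4, s5}.
Union: {s1, s2, s3, s4, s5}.
ε-closure gives {s0, s1, s2, s3, s4, s5, s6}.
After x: {s0, s1, s2, s3, s4, s5, s6}.
δ(s0,x) = {s1, s2, s3, s4, s5}; δ(s1,x) = {s2}; δ(s2,x) = {s5, s6}; δ(s3,x) = {s2}; δ(s4,x) = {s0, s3}; δ(s5,x) = {s1, s2, s5}; δ(s6,x) = {s1}.
Union: {s0, s1, s2, s3, s4, s5, s6}.
After x: {s0, s1, s2, s3, s4, s5, s6}.
δ(s0,x) = {s1, s2, s3, s4, s5}; δ(s1,x) = {s2}; δ(s2,x) = {s5, s6}; δ(s3,x) = {s2}; δ(s4,x) = {s0, s3}; δ(s5,x) = {s1, s2, s5}; δ(s6,x) = {s1}.
Union: {s0, s1, s2, s3, s4, s5, s6}.
After x: {s0, s1, s2, s3, s4, s5, s6}.
δ(s0,y) = {s0, s1, s2}; δ(s1,y) = {s3, s4, s6}; δ(s2,y) = {s6}; δ(s3,y) = {s1, s2, s4, s6}; δ(s4,y) = {s2, s6}; δ(s5,y) = {s0, s6}; δ(s6,y) = {s3, s5}.
Union: {s0, s1, s2, s3, s4, s5, s6}.
After y: {s0, s1, s2, s3, s4, s5, s6}.

{s0, s1, s2, s3, s4, s5, s6}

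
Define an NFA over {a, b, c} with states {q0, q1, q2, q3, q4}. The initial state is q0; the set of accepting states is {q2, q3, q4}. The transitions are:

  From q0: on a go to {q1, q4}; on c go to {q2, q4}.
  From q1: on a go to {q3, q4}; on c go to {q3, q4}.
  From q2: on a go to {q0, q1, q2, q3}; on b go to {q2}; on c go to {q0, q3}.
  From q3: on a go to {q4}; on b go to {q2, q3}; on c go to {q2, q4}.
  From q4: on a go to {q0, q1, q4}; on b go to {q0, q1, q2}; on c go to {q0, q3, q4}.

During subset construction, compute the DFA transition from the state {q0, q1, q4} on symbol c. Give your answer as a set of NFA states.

δ(q0,c) = {q2, q4}; δ(q1,c) = {q3, q4}; δ(q4,c) = {q0, q3, q4}.
Union: {q0, q2, q3, q4}.

{q0, q2, q3, q4}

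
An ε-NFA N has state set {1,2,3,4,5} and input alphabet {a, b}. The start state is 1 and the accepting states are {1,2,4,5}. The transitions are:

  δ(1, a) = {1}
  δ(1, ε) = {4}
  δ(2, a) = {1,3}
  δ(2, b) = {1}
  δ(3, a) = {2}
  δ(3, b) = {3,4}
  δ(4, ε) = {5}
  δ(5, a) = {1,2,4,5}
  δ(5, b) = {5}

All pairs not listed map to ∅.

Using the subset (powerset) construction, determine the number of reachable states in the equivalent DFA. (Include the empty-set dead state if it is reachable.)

Start state of the DFA: {1,4,5} (ε-closure of the NFA start).
{1,4,5} --a--> {1,2,4,5}  [new]
{1,4,5} --b--> {5}  [new]
{1,2,4,5} --a--> {1,2,3,4,5}  [new]
{1,2,4,5} --b--> {1,4,5}  [seen]
{5} --a--> {1,2,4,5}  [seen]
{5} --b--> {5}  [seen]
{1,2,3,4,5} --a--> {1,2,3,4,5}  [seen]
{1,2,3,4,5} --b--> {1,3,4,5}  [new]
{1,3,4,5} --a--> {1,2,4,5}  [seen]
{1,3,4,5} --b--> {3,4,5}  [new]
{3,4,5} --a--> {1,2,4,5}  [seen]
{3,4,5} --b--> {3,4,5}  [seen]
Reachable DFA states: {1,4,5}, {1,2,4,5}, {5}, {1,2,3,4,5}, {1,3,4,5}, {3,4,5}.

6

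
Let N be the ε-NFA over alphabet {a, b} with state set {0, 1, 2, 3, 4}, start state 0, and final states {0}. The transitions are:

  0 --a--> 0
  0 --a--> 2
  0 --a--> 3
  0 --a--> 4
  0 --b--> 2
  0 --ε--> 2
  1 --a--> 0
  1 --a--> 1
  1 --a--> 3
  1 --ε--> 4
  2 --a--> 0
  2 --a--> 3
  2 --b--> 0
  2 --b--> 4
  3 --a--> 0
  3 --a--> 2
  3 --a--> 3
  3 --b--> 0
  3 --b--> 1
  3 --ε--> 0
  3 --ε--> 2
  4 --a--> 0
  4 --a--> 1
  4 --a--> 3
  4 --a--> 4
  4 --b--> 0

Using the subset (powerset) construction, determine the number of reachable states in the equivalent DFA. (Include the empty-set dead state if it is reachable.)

Start state of the DFA: {0, 2} (ε-closure of the NFA start).
{0, 2} --a--> {0, 2, 3, 4}  [new]
{0, 2} --b--> {0, 2, 4}  [new]
{0, 2, 3, 4} --a--> {0, 1, 2, 3, 4}  [new]
{0, 2, 3, 4} --b--> {0, 1, 2, 4}  [new]
{0, 2, 4} --a--> {0, 1, 2, 3, 4}  [seen]
{0, 2, 4} --b--> {0, 2, 4}  [seen]
{0, 1, 2, 3, 4} --a--> {0, 1, 2, 3, 4}  [seen]
{0, 1, 2, 3, 4} --b--> {0, 1, 2, 4}  [seen]
{0, 1, 2, 4} --a--> {0, 1, 2, 3, 4}  [seen]
{0, 1, 2, 4} --b--> {0, 2, 4}  [seen]
Reachable DFA states: {0, 2}, {0, 2, 3, 4}, {0, 2, 4}, {0, 1, 2, 3, 4}, {0, 1, 2, 4}.

5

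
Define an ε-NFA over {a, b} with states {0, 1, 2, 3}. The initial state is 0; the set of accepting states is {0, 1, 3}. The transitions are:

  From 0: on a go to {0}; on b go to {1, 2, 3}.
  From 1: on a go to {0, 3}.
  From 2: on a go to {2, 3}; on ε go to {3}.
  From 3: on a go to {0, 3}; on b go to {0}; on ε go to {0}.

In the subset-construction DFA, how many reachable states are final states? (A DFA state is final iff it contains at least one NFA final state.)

Start state of the DFA: {0} (ε-closure of the NFA start).
{0} --a--> {0}  [seen]
{0} --b--> {0, 1, 2, 3}  [new]
{0, 1, 2, 3} --a--> {0, 2, 3}  [new]
{0, 1, 2, 3} --b--> {0, 1, 2, 3}  [seen]
{0, 2, 3} --a--> {0, 2, 3}  [seen]
{0, 2, 3} --b--> {0, 1, 2, 3}  [seen]
Reachable DFA states: {0}, {0, 1, 2, 3}, {0, 2, 3}.
Accepting DFA states (contain an NFA accepting state): {0}, {0, 1, 2, 3}, {0, 2, 3}.

3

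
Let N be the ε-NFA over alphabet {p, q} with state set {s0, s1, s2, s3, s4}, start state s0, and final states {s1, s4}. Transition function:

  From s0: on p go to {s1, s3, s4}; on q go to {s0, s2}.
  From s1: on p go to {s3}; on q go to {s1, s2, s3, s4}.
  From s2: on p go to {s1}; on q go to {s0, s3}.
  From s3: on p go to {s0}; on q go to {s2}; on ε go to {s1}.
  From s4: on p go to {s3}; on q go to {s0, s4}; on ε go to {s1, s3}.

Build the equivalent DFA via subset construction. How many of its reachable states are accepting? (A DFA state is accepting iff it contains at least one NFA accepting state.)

5

Start state of the DFA: {s0} (ε-closure of the NFA start).
{s0} --p--> {s1, s3, s4}  [new]
{s0} --q--> {s0, s2}  [new]
{s1, s3, s4} --p--> {s0, s1, s3}  [new]
{s1, s3, s4} --q--> {s0, s1, s2, s3, s4}  [new]
{s0, s2} --p--> {s1, s3, s4}  [seen]
{s0, s2} --q--> {s0, s1, s2, s3}  [new]
{s0, s1, s3} --p--> {s0, s1, s3, s4}  [new]
{s0, s1, s3} --q--> {s0, s1, s2, s3, s4}  [seen]
{s0, s1, s2, s3, s4} --p--> {s0, s1, s3, s4}  [seen]
{s0, s1, s2, s3, s4} --q--> {s0, s1, s2, s3, s4}  [seen]
{s0, s1, s2, s3} --p--> {s0, s1, s3, s4}  [seen]
{s0, s1, s2, s3} --q--> {s0, s1, s2, s3, s4}  [seen]
{s0, s1, s3, s4} --p--> {s0, s1, s3, s4}  [seen]
{s0, s1, s3, s4} --q--> {s0, s1, s2, s3, s4}  [seen]
Reachable DFA states: {s0}, {s1, s3, s4}, {s0, s2}, {s0, s1, s3}, {s0, s1, s2, s3, s4}, {s0, s1, s2, s3}, {s0, s1, s3, s4}.
Accepting DFA states (contain an NFA accepting state): {s1, s3, s4}, {s0, s1, s3}, {s0, s1, s2, s3, s4}, {s0, s1, s2, s3}, {s0, s1, s3, s4}.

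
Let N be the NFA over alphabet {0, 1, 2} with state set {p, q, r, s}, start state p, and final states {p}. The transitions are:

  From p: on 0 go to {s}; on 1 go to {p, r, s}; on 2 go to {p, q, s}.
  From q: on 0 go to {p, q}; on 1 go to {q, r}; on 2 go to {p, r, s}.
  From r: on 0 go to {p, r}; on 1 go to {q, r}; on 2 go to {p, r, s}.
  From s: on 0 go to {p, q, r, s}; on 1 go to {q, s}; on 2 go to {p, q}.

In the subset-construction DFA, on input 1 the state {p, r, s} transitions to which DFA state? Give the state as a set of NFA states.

{p, q, r, s}

δ(p,1) = {p, r, s}; δ(r,1) = {q, r}; δ(s,1) = {q, s}.
Union: {p, q, r, s}.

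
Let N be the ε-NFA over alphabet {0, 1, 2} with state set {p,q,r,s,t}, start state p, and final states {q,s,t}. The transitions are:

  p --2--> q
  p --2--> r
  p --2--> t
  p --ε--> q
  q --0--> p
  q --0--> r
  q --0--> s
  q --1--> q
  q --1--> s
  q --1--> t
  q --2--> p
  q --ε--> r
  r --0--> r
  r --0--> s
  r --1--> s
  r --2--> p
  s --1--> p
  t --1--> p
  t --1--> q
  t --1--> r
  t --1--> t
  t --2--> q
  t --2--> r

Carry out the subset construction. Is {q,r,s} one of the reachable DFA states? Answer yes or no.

no

Start state of the DFA: {p,q,r} (ε-closure of the NFA start).
{p,q,r} --0--> {p,q,r,s}  [new]
{p,q,r} --1--> {q,r,s,t}  [new]
{p,q,r} --2--> {p,q,r,t}  [new]
{p,q,r,s} --0--> {p,q,r,s}  [seen]
{p,q,r,s} --1--> {p,q,r,s,t}  [new]
{p,q,r,s} --2--> {p,q,r,t}  [seen]
{q,r,s,t} --0--> {p,q,r,s}  [seen]
{q,r,s,t} --1--> {p,q,r,s,t}  [seen]
{q,r,s,t} --2--> {p,q,r}  [seen]
{p,q,r,t} --0--> {p,q,r,s}  [seen]
{p,q,r,t} --1--> {p,q,r,s,t}  [seen]
{p,q,r,t} --2--> {p,q,r,t}  [seen]
{p,q,r,s,t} --0--> {p,q,r,s}  [seen]
{p,q,r,s,t} --1--> {p,q,r,s,t}  [seen]
{p,q,r,s,t} --2--> {p,q,r,t}  [seen]
Reachable DFA states: {p,q,r}, {p,q,r,s}, {q,r,s,t}, {p,q,r,t}, {p,q,r,s,t}.
{q,r,s} is not among them.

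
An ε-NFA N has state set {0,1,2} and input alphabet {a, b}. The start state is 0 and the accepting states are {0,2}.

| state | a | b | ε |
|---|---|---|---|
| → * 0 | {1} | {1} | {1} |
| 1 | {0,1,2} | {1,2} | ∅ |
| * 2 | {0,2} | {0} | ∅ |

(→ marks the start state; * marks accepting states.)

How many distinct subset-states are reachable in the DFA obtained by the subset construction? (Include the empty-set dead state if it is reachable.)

3

Start state of the DFA: {0,1} (ε-closure of the NFA start).
{0,1} --a--> {0,1,2}  [new]
{0,1} --b--> {1,2}  [new]
{0,1,2} --a--> {0,1,2}  [seen]
{0,1,2} --b--> {0,1,2}  [seen]
{1,2} --a--> {0,1,2}  [seen]
{1,2} --b--> {0,1,2}  [seen]
Reachable DFA states: {0,1}, {0,1,2}, {1,2}.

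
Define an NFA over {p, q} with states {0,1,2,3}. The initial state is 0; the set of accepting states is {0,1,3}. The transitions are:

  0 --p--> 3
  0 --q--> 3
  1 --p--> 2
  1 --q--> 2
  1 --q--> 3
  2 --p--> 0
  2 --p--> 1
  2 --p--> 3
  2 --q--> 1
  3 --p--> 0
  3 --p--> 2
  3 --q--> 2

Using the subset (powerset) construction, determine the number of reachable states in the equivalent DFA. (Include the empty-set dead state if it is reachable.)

Start state of the DFA: {0}.
{0} --p--> {3}  [new]
{0} --q--> {3}  [seen]
{3} --p--> {0,2}  [new]
{3} --q--> {2}  [new]
{0,2} --p--> {0,1,3}  [new]
{0,2} --q--> {1,3}  [new]
{2} --p--> {0,1,3}  [seen]
{2} --q--> {1}  [new]
{0,1,3} --p--> {0,2,3}  [new]
{0,1,3} --q--> {2,3}  [new]
{1,3} --p--> {0,2}  [seen]
{1,3} --q--> {2,3}  [seen]
{1} --p--> {2}  [seen]
{1} --q--> {2,3}  [seen]
{0,2,3} --p--> {0,1,2,3}  [new]
{0,2,3} --q--> {1,2,3}  [new]
{2,3} --p--> {0,1,2,3}  [seen]
{2,3} --q--> {1,2}  [new]
{0,1,2,3} --p--> {0,1,2,3}  [seen]
{0,1,2,3} --q--> {1,2,3}  [seen]
{1,2,3} --p--> {0,1,2,3}  [seen]
{1,2,3} --q--> {1,2,3}  [seen]
{1,2} --p--> {0,1,2,3}  [seen]
{1,2} --q--> {1,2,3}  [seen]
Reachable DFA states: {0}, {3}, {0,2}, {2}, {0,1,3}, {1,3}, {1}, {0,2,3}, {2,3}, {0,1,2,3}, {1,2,3}, {1,2}.

12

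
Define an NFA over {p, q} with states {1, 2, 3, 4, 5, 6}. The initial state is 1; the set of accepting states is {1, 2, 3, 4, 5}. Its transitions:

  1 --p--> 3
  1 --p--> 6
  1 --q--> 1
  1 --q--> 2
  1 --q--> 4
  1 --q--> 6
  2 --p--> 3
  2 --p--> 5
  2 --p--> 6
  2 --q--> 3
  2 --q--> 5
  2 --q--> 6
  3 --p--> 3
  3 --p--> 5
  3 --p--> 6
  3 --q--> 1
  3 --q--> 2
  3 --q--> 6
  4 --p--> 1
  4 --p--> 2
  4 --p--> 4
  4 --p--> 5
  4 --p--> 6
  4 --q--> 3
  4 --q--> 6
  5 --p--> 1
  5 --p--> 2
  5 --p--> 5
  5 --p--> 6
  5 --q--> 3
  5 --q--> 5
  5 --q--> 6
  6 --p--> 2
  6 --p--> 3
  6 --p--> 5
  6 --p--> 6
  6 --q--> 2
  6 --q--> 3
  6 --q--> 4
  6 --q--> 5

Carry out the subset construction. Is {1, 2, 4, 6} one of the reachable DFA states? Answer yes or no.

yes

Start state of the DFA: {1}.
{1} --p--> {3, 6}  [new]
{1} --q--> {1, 2, 4, 6}  [new]
{3, 6} --p--> {2, 3, 5, 6}  [new]
{3, 6} --q--> {1, 2, 3, 4, 5, 6}  [new]
{1, 2, 4, 6} --p--> {1, 2, 3, 4, 5, 6}  [seen]
{1, 2, 4, 6} --q--> {1, 2, 3, 4, 5, 6}  [seen]
{2, 3, 5, 6} --p--> {1, 2, 3, 5, 6}  [new]
{2, 3, 5, 6} --q--> {1, 2, 3, 4, 5, 6}  [seen]
{1, 2, 3, 4, 5, 6} --p--> {1, 2, 3, 4, 5, 6}  [seen]
{1, 2, 3, 4, 5, 6} --q--> {1, 2, 3, 4, 5, 6}  [seen]
{1, 2, 3, 5, 6} --p--> {1, 2, 3, 5, 6}  [seen]
{1, 2, 3, 5, 6} --q--> {1, 2, 3, 4, 5, 6}  [seen]
Reachable DFA states: {1}, {3, 6}, {1, 2, 4, 6}, {2, 3, 5, 6}, {1, 2, 3, 4, 5, 6}, {1, 2, 3, 5, 6}.
{1, 2, 4, 6} is among them.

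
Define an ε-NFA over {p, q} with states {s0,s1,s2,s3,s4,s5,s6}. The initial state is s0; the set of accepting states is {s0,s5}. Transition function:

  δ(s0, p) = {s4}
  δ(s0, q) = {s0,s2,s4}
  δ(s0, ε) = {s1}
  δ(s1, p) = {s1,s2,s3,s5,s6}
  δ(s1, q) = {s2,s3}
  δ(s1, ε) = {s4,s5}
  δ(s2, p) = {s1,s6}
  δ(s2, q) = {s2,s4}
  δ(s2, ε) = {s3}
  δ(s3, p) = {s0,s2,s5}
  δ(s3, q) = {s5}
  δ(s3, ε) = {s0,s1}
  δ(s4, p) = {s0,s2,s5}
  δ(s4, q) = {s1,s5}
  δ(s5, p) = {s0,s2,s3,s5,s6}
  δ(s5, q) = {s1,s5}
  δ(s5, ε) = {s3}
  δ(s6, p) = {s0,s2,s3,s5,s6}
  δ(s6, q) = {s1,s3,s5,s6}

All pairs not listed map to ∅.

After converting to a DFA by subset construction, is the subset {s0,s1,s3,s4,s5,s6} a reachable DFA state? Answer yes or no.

Start state of the DFA: {s0,s1,s3,s4,s5} (ε-closure of the NFA start).
{s0,s1,s3,s4,s5} --p--> {s0,s1,s2,s3,s4,s5,s6}  [new]
{s0,s1,s3,s4,s5} --q--> {s0,s1,s2,s3,s4,s5}  [new]
{s0,s1,s2,s3,s4,s5,s6} --p--> {s0,s1,s2,s3,s4,s5,s6}  [seen]
{s0,s1,s2,s3,s4,s5,s6} --q--> {s0,s1,s2,s3,s4,s5,s6}  [seen]
{s0,s1,s2,s3,s4,s5} --p--> {s0,s1,s2,s3,s4,s5,s6}  [seen]
{s0,s1,s2,s3,s4,s5} --q--> {s0,s1,s2,s3,s4,s5}  [seen]
Reachable DFA states: {s0,s1,s3,s4,s5}, {s0,s1,s2,s3,s4,s5,s6}, {s0,s1,s2,s3,s4,s5}.
{s0,s1,s3,s4,s5,s6} is not among them.

no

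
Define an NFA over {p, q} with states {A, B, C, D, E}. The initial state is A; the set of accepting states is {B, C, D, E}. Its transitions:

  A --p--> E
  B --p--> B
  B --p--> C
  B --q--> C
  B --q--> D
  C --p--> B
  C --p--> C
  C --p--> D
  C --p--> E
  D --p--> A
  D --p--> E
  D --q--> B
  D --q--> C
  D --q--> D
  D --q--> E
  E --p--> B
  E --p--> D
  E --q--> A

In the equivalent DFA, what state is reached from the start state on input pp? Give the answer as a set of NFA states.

Start: {A}.
δ(A,p) = {E}.
Union: {E}.
After p: {E}.
δ(E,p) = {B, D}.
Union: {B, D}.
After p: {B, D}.

{B, D}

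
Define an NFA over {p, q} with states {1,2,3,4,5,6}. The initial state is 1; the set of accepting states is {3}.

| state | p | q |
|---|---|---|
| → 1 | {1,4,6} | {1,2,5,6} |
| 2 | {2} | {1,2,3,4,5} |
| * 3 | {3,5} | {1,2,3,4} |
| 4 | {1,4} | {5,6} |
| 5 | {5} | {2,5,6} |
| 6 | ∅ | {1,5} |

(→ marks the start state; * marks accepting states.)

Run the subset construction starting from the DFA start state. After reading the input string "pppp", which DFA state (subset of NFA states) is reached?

{1,4,6}

Start: {1}.
δ(1,p) = {1,4,6}.
Union: {1,4,6}.
After p: {1,4,6}.
δ(1,p) = {1,4,6}; δ(4,p) = {1,4}; δ(6,p) = ∅.
Union: {1,4,6}.
After p: {1,4,6}.
δ(1,p) = {1,4,6}; δ(4,p) = {1,4}; δ(6,p) = ∅.
Union: {1,4,6}.
After p: {1,4,6}.
δ(1,p) = {1,4,6}; δ(4,p) = {1,4}; δ(6,p) = ∅.
Union: {1,4,6}.
After p: {1,4,6}.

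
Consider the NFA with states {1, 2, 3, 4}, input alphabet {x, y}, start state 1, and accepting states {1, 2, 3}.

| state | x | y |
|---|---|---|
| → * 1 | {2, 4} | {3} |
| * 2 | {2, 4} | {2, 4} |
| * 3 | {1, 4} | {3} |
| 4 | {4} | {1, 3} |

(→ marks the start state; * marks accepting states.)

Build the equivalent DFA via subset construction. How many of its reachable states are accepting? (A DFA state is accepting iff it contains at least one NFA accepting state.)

Start state of the DFA: {1}.
{1} --x--> {2, 4}  [new]
{1} --y--> {3}  [new]
{2, 4} --x--> {2, 4}  [seen]
{2, 4} --y--> {1, 2, 3, 4}  [new]
{3} --x--> {1, 4}  [new]
{3} --y--> {3}  [seen]
{1, 2, 3, 4} --x--> {1, 2, 4}  [new]
{1, 2, 3, 4} --y--> {1, 2, 3, 4}  [seen]
{1, 4} --x--> {2, 4}  [seen]
{1, 4} --y--> {1, 3}  [new]
{1, 2, 4} --x--> {2, 4}  [seen]
{1, 2, 4} --y--> {1, 2, 3, 4}  [seen]
{1, 3} --x--> {1, 2, 4}  [seen]
{1, 3} --y--> {3}  [seen]
Reachable DFA states: {1}, {2, 4}, {3}, {1, 2, 3, 4}, {1, 4}, {1, 2, 4}, {1, 3}.
Accepting DFA states (contain an NFA accepting state): {1}, {2, 4}, {3}, {1, 2, 3, 4}, {1, 4}, {1, 2, 4}, {1, 3}.

7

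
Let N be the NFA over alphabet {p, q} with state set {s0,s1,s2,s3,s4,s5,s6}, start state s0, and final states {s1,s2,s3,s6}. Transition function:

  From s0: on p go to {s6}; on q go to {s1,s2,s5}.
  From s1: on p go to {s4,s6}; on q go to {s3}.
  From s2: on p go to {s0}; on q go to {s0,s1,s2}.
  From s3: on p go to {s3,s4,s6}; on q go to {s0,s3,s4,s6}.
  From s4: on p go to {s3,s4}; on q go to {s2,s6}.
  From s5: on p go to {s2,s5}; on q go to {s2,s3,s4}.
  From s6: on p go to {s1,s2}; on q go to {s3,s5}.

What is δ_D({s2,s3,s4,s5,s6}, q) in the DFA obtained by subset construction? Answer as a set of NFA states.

{s0,s1,s2,s3,s4,s5,s6}

δ(s2,q) = {s0,s1,s2}; δ(s3,q) = {s0,s3,s4,s6}; δ(s4,q) = {s2,s6}; δ(s5,q) = {s2,s3,s4}; δ(s6,q) = {s3,s5}.
Union: {s0,s1,s2,s3,s4,s5,s6}.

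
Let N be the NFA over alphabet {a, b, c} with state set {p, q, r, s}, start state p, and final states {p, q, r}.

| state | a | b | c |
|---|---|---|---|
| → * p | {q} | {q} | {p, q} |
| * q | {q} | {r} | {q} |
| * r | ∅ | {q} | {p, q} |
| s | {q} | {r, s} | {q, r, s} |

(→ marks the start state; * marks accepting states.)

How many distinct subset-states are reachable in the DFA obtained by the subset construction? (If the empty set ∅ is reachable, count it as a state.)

6

Start state of the DFA: {p}.
{p} --a--> {q}  [new]
{p} --b--> {q}  [seen]
{p} --c--> {p, q}  [new]
{q} --a--> {q}  [seen]
{q} --b--> {r}  [new]
{q} --c--> {q}  [seen]
{p, q} --a--> {q}  [seen]
{p, q} --b--> {q, r}  [new]
{p, q} --c--> {p, q}  [seen]
{r} --a--> ∅  [new]
{r} --b--> {q}  [seen]
{r} --c--> {p, q}  [seen]
{q, r} --a--> {q}  [seen]
{q, r} --b--> {q, r}  [seen]
{q, r} --c--> {p, q}  [seen]
∅ --a--> ∅  [seen]
∅ --b--> ∅  [seen]
∅ --c--> ∅  [seen]
Reachable DFA states: {p}, {q}, {p, q}, {r}, {q, r}, ∅.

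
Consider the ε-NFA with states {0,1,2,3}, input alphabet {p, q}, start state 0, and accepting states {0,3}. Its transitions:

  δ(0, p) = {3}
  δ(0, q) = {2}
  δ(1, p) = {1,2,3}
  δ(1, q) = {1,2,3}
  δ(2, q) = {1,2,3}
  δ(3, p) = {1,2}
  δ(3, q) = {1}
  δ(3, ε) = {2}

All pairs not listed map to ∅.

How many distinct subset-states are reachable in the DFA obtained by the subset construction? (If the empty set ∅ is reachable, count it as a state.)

6

Start state of the DFA: {0} (ε-closure of the NFA start).
{0} --p--> {2,3}  [new]
{0} --q--> {2}  [new]
{2,3} --p--> {1,2}  [new]
{2,3} --q--> {1,2,3}  [new]
{2} --p--> ∅  [new]
{2} --q--> {1,2,3}  [seen]
{1,2} --p--> {1,2,3}  [seen]
{1,2} --q--> {1,2,3}  [seen]
{1,2,3} --p--> {1,2,3}  [seen]
{1,2,3} --q--> {1,2,3}  [seen]
∅ --p--> ∅  [seen]
∅ --q--> ∅  [seen]
Reachable DFA states: {0}, {2,3}, {2}, {1,2}, {1,2,3}, ∅.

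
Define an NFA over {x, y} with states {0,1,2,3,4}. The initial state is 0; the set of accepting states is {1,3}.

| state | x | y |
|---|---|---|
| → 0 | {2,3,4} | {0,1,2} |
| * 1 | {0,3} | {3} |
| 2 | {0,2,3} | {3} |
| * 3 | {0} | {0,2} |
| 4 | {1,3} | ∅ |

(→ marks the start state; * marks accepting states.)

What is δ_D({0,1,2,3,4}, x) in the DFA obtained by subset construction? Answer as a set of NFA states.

δ(0,x) = {2,3,4}; δ(1,x) = {0,3}; δ(2,x) = {0,2,3}; δ(3,x) = {0}; δ(4,x) = {1,3}.
Union: {0,1,2,3,4}.

{0,1,2,3,4}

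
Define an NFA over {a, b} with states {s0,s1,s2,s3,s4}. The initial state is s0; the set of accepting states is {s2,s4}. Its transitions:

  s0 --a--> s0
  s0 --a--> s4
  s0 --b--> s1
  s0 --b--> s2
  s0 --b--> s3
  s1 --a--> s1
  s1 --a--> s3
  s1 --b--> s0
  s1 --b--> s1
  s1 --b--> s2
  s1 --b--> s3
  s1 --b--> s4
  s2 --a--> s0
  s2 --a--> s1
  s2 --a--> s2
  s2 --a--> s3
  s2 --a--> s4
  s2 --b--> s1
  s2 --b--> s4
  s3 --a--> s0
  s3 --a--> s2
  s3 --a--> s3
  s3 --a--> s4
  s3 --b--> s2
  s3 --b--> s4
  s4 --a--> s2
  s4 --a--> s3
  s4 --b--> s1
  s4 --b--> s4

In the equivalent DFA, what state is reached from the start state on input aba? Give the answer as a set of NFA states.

Start: {s0}.
δ(s0,a) = {s0,s4}.
Union: {s0,s4}.
After a: {s0,s4}.
δ(s0,b) = {s1,s2,s3}; δ(s4,b) = {s1,s4}.
Union: {s1,s2,s3,s4}.
After b: {s1,s2,s3,s4}.
δ(s1,a) = {s1,s3}; δ(s2,a) = {s0,s1,s2,s3,s4}; δ(s3,a) = {s0,s2,s3,s4}; δ(s4,a) = {s2,s3}.
Union: {s0,s1,s2,s3,s4}.
After a: {s0,s1,s2,s3,s4}.

{s0,s1,s2,s3,s4}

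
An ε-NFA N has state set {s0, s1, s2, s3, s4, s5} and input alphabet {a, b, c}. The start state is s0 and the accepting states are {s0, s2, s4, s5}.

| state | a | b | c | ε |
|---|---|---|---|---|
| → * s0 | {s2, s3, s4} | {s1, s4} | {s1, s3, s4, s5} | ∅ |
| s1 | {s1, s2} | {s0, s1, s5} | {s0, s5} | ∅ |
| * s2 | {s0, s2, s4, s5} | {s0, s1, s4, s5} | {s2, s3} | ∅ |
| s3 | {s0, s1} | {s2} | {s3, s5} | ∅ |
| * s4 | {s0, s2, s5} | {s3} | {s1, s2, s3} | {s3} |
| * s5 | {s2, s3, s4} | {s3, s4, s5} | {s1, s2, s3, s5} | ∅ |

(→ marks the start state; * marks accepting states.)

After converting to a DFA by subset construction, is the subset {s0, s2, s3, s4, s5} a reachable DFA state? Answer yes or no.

Start state of the DFA: {s0} (ε-closure of the NFA start).
{s0} --a--> {s2, s3, s4}  [new]
{s0} --b--> {s1, s3, s4}  [new]
{s0} --c--> {s1, s3, s4, s5}  [new]
{s2, s3, s4} --a--> {s0, s1, s2, s3, s4, s5}  [new]
{s2, s3, s4} --b--> {s0, s1, s2, s3, s4, s5}  [seen]
{s2, s3, s4} --c--> {s1, s2, s3, s5}  [new]
{s1, s3, s4} --a--> {s0, s1, s2, s5}  [new]
{s1, s3, s4} --b--> {s0, s1, s2, s3, s5}  [new]
{s1, s3, s4} --c--> {s0, s1, s2, s3, s5}  [seen]
{s1, s3, s4, s5} --a--> {s0, s1, s2, s3, s4, s5}  [seen]
{s1, s3, s4, s5} --b--> {s0, s1, s2, s3, s4, s5}  [seen]
{s1, s3, s4, s5} --c--> {s0, s1, s2, s3, s5}  [seen]
{s0, s1, s2, s3, s4, s5} --a--> {s0, s1, s2, s3, s4, s5}  [seen]
{s0, s1, s2, s3, s4, s5} --b--> {s0, s1, s2, s3, s4, s5}  [seen]
{s0, s1, s2, s3, s4, s5} --c--> {s0, s1, s2, s3, s4, s5}  [seen]
{s1, s2, s3, s5} --a--> {s0, s1, s2, s3, s4, s5}  [seen]
{s1, s2, s3, s5} --b--> {s0, s1, s2, s3, s4, s5}  [seen]
{s1, s2, s3, s5} --c--> {s0, s1, s2, s3, s5}  [seen]
{s0, s1, s2, s5} --a--> {s0, s1, s2, s3, s4, s5}  [seen]
{s0, s1, s2, s5} --b--> {s0, s1, s3, s4, s5}  [new]
{s0, s1, s2, s5} --c--> {s0, s1, s2, s3, s4, s5}  [seen]
{s0, s1, s2, s3, s5} --a--> {s0, s1, s2, s3, s4, s5}  [seen]
{s0, s1, s2, s3, s5} --b--> {s0, s1, s2, s3, s4, s5}  [seen]
{s0, s1, s2, s3, s5} --c--> {s0, s1, s2, s3, s4, s5}  [seen]
{s0, s1, s3, s4, s5} --a--> {s0, s1, s2, s3, s4, s5}  [seen]
{s0, s1, s3, s4, s5} --b--> {s0, s1, s2, s3, s4, s5}  [seen]
{s0, s1, s3, s4, s5} --c--> {s0, s1, s2, s3, s4, s5}  [seen]
Reachable DFA states: {s0}, {s2, s3, s4}, {s1, s3, s4}, {s1, s3, s4, s5}, {s0, s1, s2, s3, s4, s5}, {s1, s2, s3, s5}, {s0, s1, s2, s5}, {s0, s1, s2, s3, s5}, {s0, s1, s3, s4, s5}.
{s0, s2, s3, s4, s5} is not among them.

no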